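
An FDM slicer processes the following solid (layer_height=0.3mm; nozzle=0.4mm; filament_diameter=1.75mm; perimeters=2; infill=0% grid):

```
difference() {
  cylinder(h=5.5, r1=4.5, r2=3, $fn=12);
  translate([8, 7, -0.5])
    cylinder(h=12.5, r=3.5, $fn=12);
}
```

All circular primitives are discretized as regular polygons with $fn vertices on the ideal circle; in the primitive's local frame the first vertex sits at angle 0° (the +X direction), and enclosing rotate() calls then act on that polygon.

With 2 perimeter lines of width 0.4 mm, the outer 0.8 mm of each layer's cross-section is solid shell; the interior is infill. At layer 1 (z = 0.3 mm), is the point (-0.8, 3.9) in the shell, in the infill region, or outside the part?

At z = 0.3 mm: the cone: at t=0.055 of its height the radius interpolates to r₁+(r₂−r₁)t = 4.418, giving a regular 12-gon of that circumradius; the r=3.5 cylinder at (8, 7) contributes a regular 12-gon of circumradius 3.5; Taking the first minus the rest: starting from the cone, the r=3.5 cylinder at (8, 7) misses the remaining region (no effect) — 1 connected region. Overall, the cross-section is a single solid region. The nearest boundary edge runs (-2.21, 3.83)→(0.00, 4.42); distance from the point to it = 0.29 mm. The point is inside the cross-section, 0.29 mm from the nearest boundary — within the 0.8 mm shell band (2 × 0.4).

shell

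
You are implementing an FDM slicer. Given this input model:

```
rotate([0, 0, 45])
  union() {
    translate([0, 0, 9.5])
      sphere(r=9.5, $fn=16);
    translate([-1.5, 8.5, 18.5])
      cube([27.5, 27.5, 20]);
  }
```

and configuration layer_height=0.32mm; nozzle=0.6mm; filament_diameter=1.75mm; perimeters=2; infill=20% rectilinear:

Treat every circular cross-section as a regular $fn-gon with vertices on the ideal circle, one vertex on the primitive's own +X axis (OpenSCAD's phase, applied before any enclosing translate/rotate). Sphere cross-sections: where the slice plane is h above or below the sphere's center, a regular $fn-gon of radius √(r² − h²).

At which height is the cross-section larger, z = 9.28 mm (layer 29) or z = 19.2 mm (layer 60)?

Layer 29 (z = 9.28): the sphere: section is a regular 16-gon, circumradius = √(r²−h²) = √(9.5²−0.22²) = 9.497 (area = (16/2)·9.497²·sin(360°/16) = 276.15 mm²); the cube at (-1.5, 8.5) is not intersected at this z (z outside [18.5, 38.5]); Merging all regions: only the r=9.5 sphere is present, so the union is just that shape — area = 276.15 mm²; (whole slice rotated 45° about Z — lengths, areas and connectivity unchanged). So its area = 276.15 mm². Layer 60 (z = 19.2): the sphere is absent (|z−center|=9.700 > r=9.5); the 27.5×27.5 cube at (-1.5, 8.5) contributes its full rectangle (area 756.25 mm²); Combining (union): only the 27.5×27.5 cube at (-1.5, 8.5) is present, so the union is just that shape — area = 756.25 mm²; (rotated 45° about Z; rotation is an isometry so areas/perimeters/island counts are preserved). So its area = 756.25 mm². Layer 60 is larger (756.25 vs 276.15 mm²).

layer 60 (z = 19.2 mm)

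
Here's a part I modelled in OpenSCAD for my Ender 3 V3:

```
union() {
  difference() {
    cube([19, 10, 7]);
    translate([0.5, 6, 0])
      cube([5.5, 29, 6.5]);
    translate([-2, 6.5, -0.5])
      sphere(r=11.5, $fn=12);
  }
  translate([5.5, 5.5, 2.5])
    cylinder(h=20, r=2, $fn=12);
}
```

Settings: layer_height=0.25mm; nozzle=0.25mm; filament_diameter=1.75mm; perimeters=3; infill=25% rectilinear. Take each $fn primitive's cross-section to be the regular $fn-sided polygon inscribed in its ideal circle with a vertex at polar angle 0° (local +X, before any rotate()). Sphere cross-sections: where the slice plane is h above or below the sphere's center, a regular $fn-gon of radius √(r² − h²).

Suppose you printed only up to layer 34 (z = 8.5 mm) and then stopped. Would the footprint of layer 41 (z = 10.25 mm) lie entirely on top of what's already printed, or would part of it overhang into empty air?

entirely on top

Compare the two slices. At z = 8.5: the cube does not reach this height (z outside [0, 7]); the cube at (0.5, 6) is absent (z outside [0, 6.5]); the r=11.5 sphere at (-2, 6.5) slices to a regular 12-gon of circumradius 7.159 (√(r²−h²) with h=9 from center) (area = (12/2)·7.159²·sin(360°/12) = 153.75 mm²); Taking the first minus the rest: the first operand is absent here, so nothing remains; the r=2 cylinder at (5.5, 5.5) contributes a regular 12-gon of circumradius 2 (area = (12/2)·2.000²·sin(360°/12) = 12.00 mm²); Merging all regions: only the r=2 cylinder at (5.5, 5.5) is present, so the union is just that shape — area = 12.00 mm². At z = 10.25: the cube does not reach this height (z outside [0, 7]); the cube at (0.5, 6) is absent (z outside [0, 6.5]); the sphere at (-2, 6.5): section is a regular 12-gon, circumradius = √(r²−h²) = √(11.5²−10.75²) = 4.085 (area = (12/2)·4.085²·sin(360°/12) = 50.06 mm²); Taking the first minus the rest: the first operand is absent here, so nothing remains; the r=2 cylinder at (5.5, 5.5) gives a regular 12-gon of circumradius 2 (constant along its height) (area = (12/2)·2.000²·sin(360°/12) = 12.00 mm²); Merging all regions: only the r=2 cylinder at (5.5, 5.5) is present, so the union is just that shape — area = 12.00 mm². Checking containment: the cross-section at z = 10.25 is a subset of the cross-section at z = 8.5.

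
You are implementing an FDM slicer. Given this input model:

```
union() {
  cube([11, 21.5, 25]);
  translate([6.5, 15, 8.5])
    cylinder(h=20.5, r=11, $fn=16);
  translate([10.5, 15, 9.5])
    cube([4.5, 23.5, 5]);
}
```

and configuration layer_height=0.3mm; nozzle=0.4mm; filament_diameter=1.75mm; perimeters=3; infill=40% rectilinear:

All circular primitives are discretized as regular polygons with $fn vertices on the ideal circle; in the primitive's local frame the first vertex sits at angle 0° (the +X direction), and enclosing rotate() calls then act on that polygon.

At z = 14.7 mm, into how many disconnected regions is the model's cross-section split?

1

At z = 14.7 mm: the 11×21.5 cube contributes its full rectangle; the r=11 cylinder at (6.5, 15) gives a regular 16-gon of circumradius 11 (constant along its height); the cube at (10.5, 15) does not reach this height (z outside [9.5, 14.5]); Merging all regions: the regions partially overlap (shared area 185.03 mm²), so overlapping operands fuse into one piece — 1 connected region. The result has 1 disconnected region.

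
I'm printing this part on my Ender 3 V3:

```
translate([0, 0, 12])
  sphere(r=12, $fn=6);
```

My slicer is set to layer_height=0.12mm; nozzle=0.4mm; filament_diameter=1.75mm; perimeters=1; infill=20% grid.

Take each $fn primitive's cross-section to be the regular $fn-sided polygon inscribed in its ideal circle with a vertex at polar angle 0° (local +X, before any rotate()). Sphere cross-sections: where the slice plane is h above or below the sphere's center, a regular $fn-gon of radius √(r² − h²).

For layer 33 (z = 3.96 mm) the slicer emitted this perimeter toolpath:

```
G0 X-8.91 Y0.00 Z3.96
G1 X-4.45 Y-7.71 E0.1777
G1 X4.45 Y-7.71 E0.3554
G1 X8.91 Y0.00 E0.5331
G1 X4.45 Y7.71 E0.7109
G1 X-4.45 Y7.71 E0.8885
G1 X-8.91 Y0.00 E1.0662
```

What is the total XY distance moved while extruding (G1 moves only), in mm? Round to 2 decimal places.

53.43 mm

Sum the Euclidean lengths of each G1 segment: total = 53.43 mm.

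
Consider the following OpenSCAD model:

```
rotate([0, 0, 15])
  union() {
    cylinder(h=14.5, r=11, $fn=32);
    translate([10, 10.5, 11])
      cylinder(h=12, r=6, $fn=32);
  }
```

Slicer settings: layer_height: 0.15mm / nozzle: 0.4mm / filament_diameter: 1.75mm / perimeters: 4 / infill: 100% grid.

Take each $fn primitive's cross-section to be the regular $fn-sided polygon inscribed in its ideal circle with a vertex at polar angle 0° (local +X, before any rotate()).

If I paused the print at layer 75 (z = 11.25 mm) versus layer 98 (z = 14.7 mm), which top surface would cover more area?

layer 75 (z = 11.25 mm)

Layer 75 (z = 11.25): the r=11 cylinder contributes a regular 32-gon of circumradius 11 (area = (32/2)·11.000²·sin(360°/32) = 377.69 mm²); the cylinder at (10, 10.5): section is a regular 32-gon, circumradius r=6 (area = (32/2)·6.000²·sin(360°/32) = 112.37 mm²); Combining (union): the regions partially overlap — summed areas 490.07 mm² minus the doubly-counted overlap 13.74 mm² gives 476.33 mm² — area = 476.33 mm²; (rotated 15° about Z; rotation is an isometry so areas/perimeters/island counts are preserved). So its area = 476.33 mm². Layer 98 (z = 14.7): the cylinder is not intersected at this z (z outside [0, 14.5]); the r=6 cylinder at (10, 10.5) gives a regular 32-gon of circumradius 6 (constant along its height) (area = (32/2)·6.000²·sin(360°/32) = 112.37 mm²); Combining (union): only the r=6 cylinder at (10, 10.5) is present, so the union is just that shape — area = 112.37 mm²; (rotated 15° about Z; rotation is an isometry so areas/perimeters/island counts are preserved). So its area = 112.37 mm². Layer 75 is larger (476.33 vs 112.37 mm²).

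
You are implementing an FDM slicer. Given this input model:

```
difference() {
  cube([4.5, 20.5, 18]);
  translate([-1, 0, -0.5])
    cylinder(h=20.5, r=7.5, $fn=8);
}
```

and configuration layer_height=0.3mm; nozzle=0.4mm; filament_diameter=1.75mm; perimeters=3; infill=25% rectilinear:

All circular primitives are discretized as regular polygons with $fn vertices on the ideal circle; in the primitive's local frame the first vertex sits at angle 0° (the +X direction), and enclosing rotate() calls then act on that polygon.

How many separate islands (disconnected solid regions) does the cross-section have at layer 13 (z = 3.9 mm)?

1

At z = 3.9 mm: the cube (footprint 4.5×20.5) is included at this height; the r=7.5 cylinder at (-1, 0) gives a regular 8-gon of circumradius 7.5 (constant along its height); Subtracting the remaining from the first: starting from the 4.5×20.5 cube, the r=7.5 cylinder at (-1, 0) partially overlaps it — only the 27.65 mm² overlap (of its 159.10 mm²) is removed, clipping the outline — 1 connected region. Overall, the cross-section is a single solid region. Island count = 1.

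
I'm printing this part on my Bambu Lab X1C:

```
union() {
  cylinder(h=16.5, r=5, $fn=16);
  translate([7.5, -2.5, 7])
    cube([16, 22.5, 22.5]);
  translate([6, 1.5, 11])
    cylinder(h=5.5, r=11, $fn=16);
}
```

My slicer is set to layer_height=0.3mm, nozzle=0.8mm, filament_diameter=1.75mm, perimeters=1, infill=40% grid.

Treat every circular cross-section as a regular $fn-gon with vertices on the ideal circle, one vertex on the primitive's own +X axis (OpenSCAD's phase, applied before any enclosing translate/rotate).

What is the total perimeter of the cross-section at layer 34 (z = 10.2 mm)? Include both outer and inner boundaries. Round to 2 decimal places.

At z = 10.2 mm: the r=5 cylinder contributes a regular 16-gon of circumradius 5 (perimeter = 2·16·5.000·sin(180°/16) = 31.21 mm); the cube at (7.5, -2.5) (footprint 16×22.5) is included at this height (perimeter 77.00 mm); the cylinder at (6, 1.5) is absent (z outside [11, 16.5]); Merging all regions: the 2 present regions are separate (no shared area or edge), so areas and boundary lengths simply add and each stays a separate island — boundary = 108.21 mm. Overall, the cross-section has 2 separate islands. Total boundary length (outer) = 108.21 mm.

108.21 mm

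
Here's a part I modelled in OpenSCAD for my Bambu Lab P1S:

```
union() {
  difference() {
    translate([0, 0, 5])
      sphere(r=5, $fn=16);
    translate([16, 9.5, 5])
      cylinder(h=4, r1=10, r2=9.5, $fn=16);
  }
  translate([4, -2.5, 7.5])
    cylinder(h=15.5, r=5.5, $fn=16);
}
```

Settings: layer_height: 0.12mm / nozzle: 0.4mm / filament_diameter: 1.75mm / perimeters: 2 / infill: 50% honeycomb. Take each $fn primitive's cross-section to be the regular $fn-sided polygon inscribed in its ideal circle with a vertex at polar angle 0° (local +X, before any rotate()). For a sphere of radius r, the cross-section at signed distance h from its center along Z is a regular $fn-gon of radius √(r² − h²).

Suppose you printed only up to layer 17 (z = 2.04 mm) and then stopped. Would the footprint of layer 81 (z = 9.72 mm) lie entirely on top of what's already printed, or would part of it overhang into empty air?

part overhangs

Compare the two slices. At z = 2.04: the r=5 sphere slices to a regular 16-gon of circumradius 4.030 (√(r²−h²) with h=2.96 from center) (area = (16/2)·4.030²·sin(360°/16) = 49.71 mm²); the cone at (16, 9.5) is not intersected at this z (z outside [5, 9]); Subtracting the remaining from the first: none of the subtracted shapes is present at this height, so the r=5 sphere is unchanged — area = 49.71 mm²; the cylinder at (4, -2.5) is not intersected at this z (z outside [7.5, 23]); Combining (union): only that combined region is present, so the union is just that shape — area = 49.71 mm². At z = 9.72: the sphere: section is a regular 16-gon, circumradius = √(r²−h²) = √(5²−4.72²) = 1.650 (area = (16/2)·1.650²·sin(360°/16) = 8.33 mm²); the cone at (16, 9.5) does not reach this height (z outside [5, 9]); After the difference (first − rest): none of the subtracted shapes is present at this height, so the r=5 sphere is unchanged — area = 8.33 mm²; the r=5.5 cylinder at (4, -2.5) gives a regular 16-gon of circumradius 5.5 (constant along its height) (area = (16/2)·5.500²·sin(360°/16) = 92.61 mm²); Combining (union): the regions partially overlap — summed areas 100.94 mm² minus the doubly-counted overlap 6.22 mm² gives 94.72 mm² — area = 94.72 mm². Checking containment: at z = 9.72 the cross-section extends beyond the z = 2.04 cross-section by about 66.28 mm².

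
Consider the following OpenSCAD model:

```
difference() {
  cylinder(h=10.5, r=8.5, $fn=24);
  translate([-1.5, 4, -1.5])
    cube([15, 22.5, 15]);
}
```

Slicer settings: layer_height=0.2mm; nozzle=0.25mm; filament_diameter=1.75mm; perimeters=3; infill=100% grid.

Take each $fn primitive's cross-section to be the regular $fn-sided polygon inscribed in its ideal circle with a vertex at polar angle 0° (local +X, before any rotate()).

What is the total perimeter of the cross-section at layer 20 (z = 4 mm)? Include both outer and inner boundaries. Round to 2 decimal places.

55.86 mm

At z = 4 mm: the r=8.5 cylinder gives a regular 24-gon of circumradius 8.5 (constant along its height) (perimeter = 2·24·8.500·sin(180°/24) = 53.25 mm); the cube at (-1.5, 4) (footprint 15×22.5) is included at this height (perimeter 75.00 mm); Subtracting the remaining from the first: starting from the r=8.5 cylinder, the 15×22.5 cube at (-1.5, 4) partially overlaps it — only the 30.21 mm² overlap (of its 337.50 mm²) is removed, clipping the outline — boundary = 55.86 mm. Overall, the cross-section is a single solid region. Total boundary length (outer) = 55.86 mm.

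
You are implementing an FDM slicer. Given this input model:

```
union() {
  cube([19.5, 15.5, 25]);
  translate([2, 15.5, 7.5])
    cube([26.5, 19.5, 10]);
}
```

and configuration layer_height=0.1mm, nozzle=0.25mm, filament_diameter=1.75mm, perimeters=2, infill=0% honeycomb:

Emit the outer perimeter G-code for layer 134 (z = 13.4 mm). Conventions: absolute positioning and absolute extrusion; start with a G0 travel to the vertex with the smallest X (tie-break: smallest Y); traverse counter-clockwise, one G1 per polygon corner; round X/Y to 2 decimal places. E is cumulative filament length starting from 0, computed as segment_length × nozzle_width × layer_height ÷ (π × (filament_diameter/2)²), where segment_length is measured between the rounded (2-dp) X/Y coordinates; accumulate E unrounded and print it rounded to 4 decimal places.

At z = 13.4 mm: the cube is present — its section is the full 19.5×15.5 rectangle; the cube at (2, 15.5) (footprint 26.5×19.5) is included at this height; Taking the union: the 2 present regions share edge segments without overlapping in area, so areas simply add but the touching pieces fuse into one outline (the shared edge portions become interior and drop out of the boundary) — 1 connected region. The outline is a single polygon with 8 vertices. Extrusion per mm of travel: 0.25 × 0.1 / (π × 0.875²) = 0.010394. Accumulating E over each segment gives final E = 1.3200.

G0 X0.00 Y0.00 Z13.40
G1 X19.50 Y0.00 E0.2027
G1 X19.50 Y15.50 E0.3638
G1 X28.50 Y15.50 E0.4573
G1 X28.50 Y35.00 E0.6600
G1 X2.00 Y35.00 E0.9354
G1 X2.00 Y15.50 E1.1381
G1 X0.00 Y15.50 E1.1589
G1 X0.00 Y0.00 E1.3200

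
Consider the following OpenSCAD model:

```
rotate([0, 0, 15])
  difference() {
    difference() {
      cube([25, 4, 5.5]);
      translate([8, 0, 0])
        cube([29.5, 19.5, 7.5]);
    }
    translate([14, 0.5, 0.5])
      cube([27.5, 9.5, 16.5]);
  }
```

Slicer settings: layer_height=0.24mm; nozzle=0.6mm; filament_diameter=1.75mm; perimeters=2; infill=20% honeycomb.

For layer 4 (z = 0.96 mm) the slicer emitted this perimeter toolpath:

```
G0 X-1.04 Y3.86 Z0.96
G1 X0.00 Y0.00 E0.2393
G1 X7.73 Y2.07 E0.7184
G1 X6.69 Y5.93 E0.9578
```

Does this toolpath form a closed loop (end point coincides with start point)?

no

Start point (G0): (-1.04, 3.86). End point (last G1): the path does not return to the start — open.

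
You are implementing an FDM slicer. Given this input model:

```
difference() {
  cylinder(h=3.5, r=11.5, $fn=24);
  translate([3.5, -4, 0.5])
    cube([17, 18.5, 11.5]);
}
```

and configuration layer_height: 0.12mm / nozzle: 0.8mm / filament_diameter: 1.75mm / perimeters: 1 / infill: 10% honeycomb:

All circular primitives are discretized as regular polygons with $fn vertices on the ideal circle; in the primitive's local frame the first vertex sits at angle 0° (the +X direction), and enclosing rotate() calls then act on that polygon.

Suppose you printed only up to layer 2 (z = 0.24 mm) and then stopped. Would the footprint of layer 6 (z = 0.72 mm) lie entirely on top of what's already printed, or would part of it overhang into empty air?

entirely on top

Compare the two slices. At z = 0.24: the r=11.5 cylinder contributes a regular 24-gon of circumradius 11.5 (area = (24/2)·11.500²·sin(360°/24) = 410.75 mm²); the cube at (3.5, -4) is not intersected at this z (z outside [0.5, 12]); After the difference (first − rest): none of the subtracted shapes is present at this height, so the r=11.5 cylinder is unchanged — area = 410.75 mm². At z = 0.72: the r=11.5 cylinder contributes a regular 24-gon of circumradius 11.5 (area = (24/2)·11.500²·sin(360°/24) = 410.75 mm²); the cube at (3.5, -4) (footprint 17×18.5) is included at this height (area 314.50 mm²); Taking the first minus the rest: starting from the r=11.5 cylinder (410.75 mm²), the 17×18.5 cube at (3.5, -4) partially overlaps it — only the 94.08 mm² overlap (of its 314.50 mm²) is removed, clipping the outline — area = 316.67 mm². Checking containment: the cross-section at z = 0.72 is a subset of the cross-section at z = 0.24.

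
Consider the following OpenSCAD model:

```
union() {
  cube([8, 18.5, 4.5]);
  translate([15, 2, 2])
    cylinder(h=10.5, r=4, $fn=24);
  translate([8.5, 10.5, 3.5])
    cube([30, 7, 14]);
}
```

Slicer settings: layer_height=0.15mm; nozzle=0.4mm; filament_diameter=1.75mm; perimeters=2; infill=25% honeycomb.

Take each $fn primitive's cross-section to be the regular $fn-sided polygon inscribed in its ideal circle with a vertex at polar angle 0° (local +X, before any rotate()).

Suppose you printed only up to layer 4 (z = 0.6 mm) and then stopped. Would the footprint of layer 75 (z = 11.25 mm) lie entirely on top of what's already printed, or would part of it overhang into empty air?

part overhangs

Compare the two slices. At z = 0.6: the cube (footprint 8×18.5) is included at this height (area 148.00 mm²); the cylinder at (15, 2) is not intersected at this z (z outside [2, 12.5]); the cube at (8.5, 10.5) does not reach this height (z outside [3.5, 17.5]); Taking the union: only the 8×18.5 cube is present, so the union is just that shape — area = 148.00 mm². At z = 11.25: the cube is absent (z outside [0, 4.5]); the r=4 cylinder at (15, 2) contributes a regular 24-gon of circumradius 4 (area = (24/2)·4.000²·sin(360°/24) = 49.69 mm²); the cube at (8.5, 10.5) (footprint 30×7) is included at this height (area 210.00 mm²); Combining (union): the 2 present regions are separate (no shared area or edge), so areas and boundary lengths simply add and each stays a separate island — area = 259.69 mm². Checking containment: at z = 11.25 the cross-section extends beyond the z = 0.6 cross-section by about 259.69 mm².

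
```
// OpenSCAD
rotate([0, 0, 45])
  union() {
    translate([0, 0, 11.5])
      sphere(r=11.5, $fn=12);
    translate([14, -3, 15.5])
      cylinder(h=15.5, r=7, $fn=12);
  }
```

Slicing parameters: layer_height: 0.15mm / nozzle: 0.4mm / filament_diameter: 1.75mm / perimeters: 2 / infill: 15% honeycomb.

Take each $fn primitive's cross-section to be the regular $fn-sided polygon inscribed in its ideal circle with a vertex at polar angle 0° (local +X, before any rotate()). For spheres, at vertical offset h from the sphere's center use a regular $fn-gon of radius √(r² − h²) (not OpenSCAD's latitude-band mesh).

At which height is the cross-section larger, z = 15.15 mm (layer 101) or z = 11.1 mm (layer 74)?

Layer 101 (z = 15.15): the r=11.5 sphere contributes a regular 12-gon of circumradius √(11.5²−3.65²) = 10.905 (area = (12/2)·10.905²·sin(360°/12) = 356.78 mm²); the cylinder at (14, -3) does not reach this height (z outside [15.5, 31]); Taking the union: only the r=11.5 sphere is present, so the union is just that shape — area = 356.78 mm²; (rotated 45° about Z; rotation is an isometry so areas/perimeters/island counts are preserved). So its area = 356.78 mm². Layer 74 (z = 11.1): the sphere: section is a regular 12-gon, circumradius = √(r²−h²) = √(11.5²−0.4²) = 11.493 (area = (12/2)·11.493²·sin(360°/12) = 396.27 mm²); the cylinder at (14, -3) does not reach this height (z outside [15.5, 31]); Combining (union): only the r=11.5 sphere is present, so the union is just that shape — area = 396.27 mm²; (whole slice rotated 45° about Z — lengths, areas and connectivity unchanged). So its area = 396.27 mm². Layer 74 is larger (396.27 vs 356.78 mm²).

layer 74 (z = 11.1 mm)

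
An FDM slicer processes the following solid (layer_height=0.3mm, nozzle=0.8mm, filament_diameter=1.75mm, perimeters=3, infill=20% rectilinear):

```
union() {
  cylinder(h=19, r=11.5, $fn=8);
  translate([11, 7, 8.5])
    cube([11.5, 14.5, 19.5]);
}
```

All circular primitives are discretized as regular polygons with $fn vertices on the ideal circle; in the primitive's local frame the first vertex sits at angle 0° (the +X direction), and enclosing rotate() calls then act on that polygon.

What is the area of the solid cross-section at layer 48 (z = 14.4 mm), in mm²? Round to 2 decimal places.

At z = 14.4 mm: the r=11.5 cylinder contributes a regular 8-gon of circumradius 11.5 (area = (8/2)·11.500²·sin(360°/8) = 374.06 mm²); the 11.5×14.5 cube at (11, 7) contributes its full rectangle (area 166.75 mm²); Taking the union: the 2 present regions are separate (no shared area or edge), so areas and boundary lengths simply add and each stays a separate island — area = 540.81 mm². Overall, the cross-section has 2 separate islands. Net area = 540.81 mm².

540.81 mm²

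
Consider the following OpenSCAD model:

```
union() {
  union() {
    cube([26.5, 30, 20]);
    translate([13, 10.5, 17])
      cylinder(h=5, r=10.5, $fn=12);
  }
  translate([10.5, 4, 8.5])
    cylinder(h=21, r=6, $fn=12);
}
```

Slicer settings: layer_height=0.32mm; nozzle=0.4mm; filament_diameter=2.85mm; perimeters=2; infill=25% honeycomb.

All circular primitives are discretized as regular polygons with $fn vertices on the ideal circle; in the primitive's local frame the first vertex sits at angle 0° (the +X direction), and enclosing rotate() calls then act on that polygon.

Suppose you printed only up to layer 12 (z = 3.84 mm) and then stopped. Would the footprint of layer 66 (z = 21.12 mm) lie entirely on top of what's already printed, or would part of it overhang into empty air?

Compare the two slices. At z = 3.84: the cube (footprint 26.5×30) is included at this height (area 795.00 mm²); the cylinder at (13, 10.5) does not reach this height (z outside [17, 22]); Taking the union: only the 26.5×30 cube is present, so the union is just that shape — area = 795.00 mm²; the cylinder at (10.5, 4) is absent (z outside [8.5, 29.5]); Merging all regions: only the result so far is present, so the union is just that shape — area = 795.00 mm². At z = 21.12: the cube does not reach this height (z outside [0, 20]); the r=10.5 cylinder at (13, 10.5) contributes a regular 12-gon of circumradius 10.5 (area = (12/2)·10.500²·sin(360°/12) = 330.75 mm²); Taking the union: only the r=10.5 cylinder at (13, 10.5) is present, so the union is just that shape — area = 330.75 mm²; the r=6 cylinder at (10.5, 4) gives a regular 12-gon of circumradius 6 (constant along its height) (area = (12/2)·6.000²·sin(360°/12) = 108.00 mm²); Combining (union): the regions partially overlap — summed areas 438.75 mm² minus the doubly-counted overlap 85.46 mm² gives 353.29 mm² — area = 353.29 mm². Checking containment: at z = 21.12 the cross-section extends beyond the z = 3.84 cross-section by about 11.02 mm².

part overhangs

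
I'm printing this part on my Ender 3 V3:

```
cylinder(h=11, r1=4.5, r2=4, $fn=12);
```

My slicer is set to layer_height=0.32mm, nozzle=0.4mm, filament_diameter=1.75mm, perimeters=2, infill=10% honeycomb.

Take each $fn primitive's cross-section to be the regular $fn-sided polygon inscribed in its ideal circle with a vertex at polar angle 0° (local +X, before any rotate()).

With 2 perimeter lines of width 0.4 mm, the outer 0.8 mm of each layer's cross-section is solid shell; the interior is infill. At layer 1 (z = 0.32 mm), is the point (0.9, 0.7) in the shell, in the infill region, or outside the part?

At z = 0.32 mm: the cone: at t=0.029 of its height the radius interpolates to r₁+(r₂−r₁)t = 4.485, giving a regular 12-gon of that circumradius. Overall, the cross-section is a single solid region. The nearest boundary edge runs (3.88, 2.24)→(2.24, 3.88); distance from the point to it = 3.20 mm. The point is inside the cross-section and 3.20 mm from the nearest boundary — more than the 0.8 mm shell width (2 × 0.4), so it's in the infill interior.

infill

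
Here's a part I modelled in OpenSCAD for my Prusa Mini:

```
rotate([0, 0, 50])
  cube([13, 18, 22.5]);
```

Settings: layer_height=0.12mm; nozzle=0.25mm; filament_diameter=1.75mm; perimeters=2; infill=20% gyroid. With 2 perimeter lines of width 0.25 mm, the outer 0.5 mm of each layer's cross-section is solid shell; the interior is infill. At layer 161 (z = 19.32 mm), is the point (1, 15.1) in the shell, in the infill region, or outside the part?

infill

At z = 19.32 mm: the 13×18 cube contributes its full rectangle; (whole slice rotated 50° about Z — lengths, areas and connectivity unchanged). Overall, the cross-section is a single solid region. Undo the 50° rotation: the query point maps to (12.210, 8.940) in the un-rotated model frame. The nearest boundary edge runs (13.00, 0.00)→(13.00, 18.00); distance from the point to it = 0.79 mm. The point is inside the cross-section and 0.79 mm from the nearest boundary — more than the 0.5 mm shell width (2 × 0.25), so it's in the infill interior.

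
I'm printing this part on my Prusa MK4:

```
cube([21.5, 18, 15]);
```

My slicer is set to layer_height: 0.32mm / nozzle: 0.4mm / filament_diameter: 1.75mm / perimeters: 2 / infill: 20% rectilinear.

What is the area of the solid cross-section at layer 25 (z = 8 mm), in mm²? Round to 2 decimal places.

At z = 8 mm: the cube (footprint 21.5×18) is included at this height (area 387.00 mm²). Overall, the cross-section is a single solid region. Net area = 387.00 mm².

387.00 mm²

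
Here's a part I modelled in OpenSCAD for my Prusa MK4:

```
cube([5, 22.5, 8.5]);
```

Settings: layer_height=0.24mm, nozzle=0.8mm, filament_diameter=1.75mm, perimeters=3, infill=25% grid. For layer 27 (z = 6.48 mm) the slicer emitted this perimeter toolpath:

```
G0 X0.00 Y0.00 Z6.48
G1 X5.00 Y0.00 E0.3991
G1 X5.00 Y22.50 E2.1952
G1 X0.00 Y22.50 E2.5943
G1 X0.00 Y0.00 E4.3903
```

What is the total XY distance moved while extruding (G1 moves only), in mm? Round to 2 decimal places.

Sum the Euclidean lengths of each G1 segment: total = 55.00 mm.

55.00 mm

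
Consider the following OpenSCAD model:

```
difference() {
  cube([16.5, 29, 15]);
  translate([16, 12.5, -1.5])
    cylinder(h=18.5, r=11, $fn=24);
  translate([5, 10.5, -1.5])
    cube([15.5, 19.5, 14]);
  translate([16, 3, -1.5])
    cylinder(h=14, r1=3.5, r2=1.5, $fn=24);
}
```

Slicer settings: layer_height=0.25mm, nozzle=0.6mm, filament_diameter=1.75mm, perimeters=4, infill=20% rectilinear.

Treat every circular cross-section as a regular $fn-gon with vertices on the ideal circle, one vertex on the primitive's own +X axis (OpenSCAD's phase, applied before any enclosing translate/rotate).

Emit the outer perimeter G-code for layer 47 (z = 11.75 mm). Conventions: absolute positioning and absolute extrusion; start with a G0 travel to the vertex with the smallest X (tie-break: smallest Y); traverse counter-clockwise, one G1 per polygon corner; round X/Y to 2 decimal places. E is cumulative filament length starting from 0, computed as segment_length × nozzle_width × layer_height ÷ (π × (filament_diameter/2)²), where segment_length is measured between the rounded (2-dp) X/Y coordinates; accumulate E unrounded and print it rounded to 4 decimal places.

At z = 11.75 mm: the cube is present — its section is the full 16.5×29 rectangle; the cylinder at (16, 12.5): section is a regular 24-gon, circumradius r=11; the 15.5×19.5 cube at (5, 10.5) contributes its full rectangle; the cone at (16, 3) (r1=3.5→r2=1.5) has section circumradius 1.607 here — a regular 24-gon; Taking the first minus the rest: starting from the 16.5×29 cube, the r=11 cylinder at (16, 12.5) partially overlaps it — only the 198.87 mm² overlap (of its 375.81 mm²) is removed, clipping the outline; the 15.5×19.5 cube at (5, 10.5) partially overlaps it — only the 90.58 mm² overlap (of its 302.25 mm²) is removed, clipping the outline; the cone at (16, 3) partially overlaps it — only the 0.12 mm² overlap (of its 8.02 mm²) is removed, clipping the outline — 1 connected region. The outline is a single polygon with 16 vertices. Extrusion per mm of travel: 0.6 × 0.25 / (π × 0.875²) = 0.062363. Accumulating E over each segment gives final E = 5.3940.

G0 X0.00 Y0.00 Z11.75
G1 X16.50 Y0.00 E1.0290
G1 X16.50 Y1.48 E1.1213
G1 X16.42 Y1.45 E1.1266
G1 X16.00 Y1.39 E1.1531
G1 X15.58 Y1.45 E1.1795
G1 X15.20 Y1.60 E1.2050
G1 X13.15 Y1.87 E1.3340
G1 X10.50 Y2.97 E1.5129
G1 X8.22 Y4.72 E1.6921
G1 X6.47 Y7.00 E1.8714
G1 X5.37 Y9.65 E2.0503
G1 X5.26 Y10.50 E2.1038
G1 X5.00 Y10.50 E2.1200
G1 X5.00 Y29.00 E3.2737
G1 X0.00 Y29.00 E3.5855
G1 X0.00 Y0.00 E5.3940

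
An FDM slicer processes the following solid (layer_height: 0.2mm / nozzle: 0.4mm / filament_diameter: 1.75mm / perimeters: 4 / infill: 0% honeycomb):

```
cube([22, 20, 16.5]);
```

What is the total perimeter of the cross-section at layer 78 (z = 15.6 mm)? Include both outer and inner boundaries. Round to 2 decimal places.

At z = 15.6 mm: the cube is present — its section is the full 22×20 rectangle (perimeter 84.00 mm). Overall, the cross-section is a single solid region. Total boundary length (outer) = 84.00 mm.

84.00 mm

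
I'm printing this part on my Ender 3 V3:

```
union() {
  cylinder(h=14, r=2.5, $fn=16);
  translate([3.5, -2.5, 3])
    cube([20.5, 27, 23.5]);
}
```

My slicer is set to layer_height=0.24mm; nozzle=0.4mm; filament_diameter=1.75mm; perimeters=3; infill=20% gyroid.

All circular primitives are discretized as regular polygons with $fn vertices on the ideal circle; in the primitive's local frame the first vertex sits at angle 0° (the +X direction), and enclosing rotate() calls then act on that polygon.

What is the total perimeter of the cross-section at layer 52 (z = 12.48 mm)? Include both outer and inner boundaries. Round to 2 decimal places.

At z = 12.48 mm: the r=2.5 cylinder gives a regular 16-gon of circumradius 2.5 (constant along its height) (perimeter = 2·16·2.500·sin(180°/16) = 15.61 mm); the cube at (3.5, -2.5) (footprint 20.5×27) is included at this height (perimeter 95.00 mm); Taking the union: the 2 present regions are separate (no shared area or edge), so areas and boundary lengths simply add and each stays a separate island — boundary = 110.61 mm. Overall, the cross-section has 2 separate islands. Total boundary length (outer) = 110.61 mm.

110.61 mm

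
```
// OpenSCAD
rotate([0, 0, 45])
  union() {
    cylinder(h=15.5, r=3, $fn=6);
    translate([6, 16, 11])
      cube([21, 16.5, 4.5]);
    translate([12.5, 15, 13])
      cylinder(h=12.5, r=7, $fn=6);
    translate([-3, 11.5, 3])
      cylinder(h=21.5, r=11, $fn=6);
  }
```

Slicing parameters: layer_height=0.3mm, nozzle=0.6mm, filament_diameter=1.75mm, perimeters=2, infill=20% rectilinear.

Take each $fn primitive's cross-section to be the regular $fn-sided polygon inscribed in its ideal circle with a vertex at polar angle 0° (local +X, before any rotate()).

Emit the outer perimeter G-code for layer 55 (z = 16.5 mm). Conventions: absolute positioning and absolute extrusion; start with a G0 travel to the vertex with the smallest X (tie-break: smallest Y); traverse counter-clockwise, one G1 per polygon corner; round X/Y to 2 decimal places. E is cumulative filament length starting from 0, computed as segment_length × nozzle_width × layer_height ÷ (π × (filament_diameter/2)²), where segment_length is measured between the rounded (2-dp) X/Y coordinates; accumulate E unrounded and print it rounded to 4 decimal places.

G0 X-20.88 Y8.86 Z16.50
G1 X-18.03 Y-1.77 E0.8236
G1 X-7.41 Y-4.61 E1.6463
G1 X0.37 Y3.16 E2.4691
G1 X-2.35 Y13.33 E3.2570
G1 X0.04 Y12.68 E3.4423
G1 X4.99 Y17.63 E3.9662
G1 X3.18 Y24.40 E4.4906
G1 X-3.58 Y26.21 E5.0143
G1 X-8.53 Y21.26 E5.5382
G1 X-6.84 Y14.96 E6.0263
G1 X-13.10 Y16.64 E6.5114
G1 X-20.88 Y8.86 E7.3347

At z = 16.5 mm: the cylinder does not reach this height (z outside [0, 15.5]); the cube at (6, 16) does not reach this height (z outside [11, 15.5]); the cylinder at (12.5, 15): section is a regular 6-gon, circumradius r=7; the r=11 cylinder at (-3, 11.5) contributes a regular 6-gon of circumradius 11; Taking the union: the regions partially overlap (shared area 1.88 mm²), so overlapping operands fuse into one piece — 1 connected region; (rotated 45° about Z; rotation is an isometry so areas/perimeters/island counts are preserved). The outline is a single polygon with 12 vertices. Extrusion per mm of travel: 0.6 × 0.3 / (π × 0.875²) = 0.074835. Accumulating E over each segment gives final E = 7.3347.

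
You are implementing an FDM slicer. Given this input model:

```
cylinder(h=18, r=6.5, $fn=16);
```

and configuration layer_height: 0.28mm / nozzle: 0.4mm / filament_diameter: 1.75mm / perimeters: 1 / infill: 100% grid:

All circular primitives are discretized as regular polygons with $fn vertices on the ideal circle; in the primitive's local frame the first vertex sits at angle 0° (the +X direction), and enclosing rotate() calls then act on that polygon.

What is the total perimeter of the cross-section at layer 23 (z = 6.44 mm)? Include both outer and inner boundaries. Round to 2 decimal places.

At z = 6.44 mm: the cylinder: section is a regular 16-gon, circumradius r=6.5 (perimeter = 2·16·6.500·sin(180°/16) = 40.58 mm). Overall, the cross-section is a single solid region. Total boundary length (outer) = 40.58 mm.

40.58 mm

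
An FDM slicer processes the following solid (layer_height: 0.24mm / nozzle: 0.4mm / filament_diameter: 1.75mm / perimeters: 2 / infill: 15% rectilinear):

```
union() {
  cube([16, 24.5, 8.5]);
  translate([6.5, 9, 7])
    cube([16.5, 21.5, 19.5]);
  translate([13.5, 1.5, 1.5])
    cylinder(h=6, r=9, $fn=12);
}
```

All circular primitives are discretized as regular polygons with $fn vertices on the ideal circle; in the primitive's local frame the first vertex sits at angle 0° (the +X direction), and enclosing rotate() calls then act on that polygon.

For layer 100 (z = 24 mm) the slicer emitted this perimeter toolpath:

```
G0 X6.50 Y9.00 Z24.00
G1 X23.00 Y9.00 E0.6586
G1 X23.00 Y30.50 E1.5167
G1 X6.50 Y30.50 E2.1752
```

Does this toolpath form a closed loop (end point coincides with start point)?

Start point (G0): (6.50, 9.00). End point (last G1): the path does not return to the start — open.

no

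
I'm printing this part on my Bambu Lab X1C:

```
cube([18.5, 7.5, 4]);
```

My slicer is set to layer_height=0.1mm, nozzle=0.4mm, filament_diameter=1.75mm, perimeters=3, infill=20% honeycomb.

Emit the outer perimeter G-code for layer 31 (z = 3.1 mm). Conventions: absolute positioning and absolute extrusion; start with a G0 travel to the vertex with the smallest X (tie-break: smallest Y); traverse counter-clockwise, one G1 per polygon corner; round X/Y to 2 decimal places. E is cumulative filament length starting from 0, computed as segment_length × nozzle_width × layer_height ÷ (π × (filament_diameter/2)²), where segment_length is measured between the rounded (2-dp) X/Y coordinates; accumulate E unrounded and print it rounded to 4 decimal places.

At z = 3.1 mm: the 18.5×7.5 cube contributes its full rectangle. The outline is a single polygon with 4 vertices. Extrusion per mm of travel: 0.4 × 0.1 / (π × 0.875²) = 0.016630. Accumulating E over each segment gives final E = 0.8648.

G0 X0.00 Y0.00 Z3.10
G1 X18.50 Y0.00 E0.3077
G1 X18.50 Y7.50 E0.4324
G1 X0.00 Y7.50 E0.7400
G1 X0.00 Y0.00 E0.8648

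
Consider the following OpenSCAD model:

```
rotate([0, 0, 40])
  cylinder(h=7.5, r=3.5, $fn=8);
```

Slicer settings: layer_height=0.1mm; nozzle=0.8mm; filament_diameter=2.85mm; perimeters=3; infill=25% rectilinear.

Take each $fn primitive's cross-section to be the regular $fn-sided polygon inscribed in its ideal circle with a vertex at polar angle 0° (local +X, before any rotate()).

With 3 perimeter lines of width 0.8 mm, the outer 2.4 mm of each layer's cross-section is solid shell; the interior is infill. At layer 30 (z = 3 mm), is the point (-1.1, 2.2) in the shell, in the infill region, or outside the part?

shell

At z = 3 mm: the cylinder: section is a regular 8-gon, circumradius r=3.5; (whole slice rotated 40° about Z — lengths, areas and connectivity unchanged). Overall, the cross-section is a single solid region. Undo the 40° rotation: the query point maps to (0.571, 2.392) in the un-rotated model frame. The nearest boundary edge runs (2.47, 2.47)→(0.00, 3.50); distance from the point to it = 0.80 mm. The point is inside the cross-section, 0.80 mm from the nearest boundary — within the 2.4 mm shell band (3 × 0.8).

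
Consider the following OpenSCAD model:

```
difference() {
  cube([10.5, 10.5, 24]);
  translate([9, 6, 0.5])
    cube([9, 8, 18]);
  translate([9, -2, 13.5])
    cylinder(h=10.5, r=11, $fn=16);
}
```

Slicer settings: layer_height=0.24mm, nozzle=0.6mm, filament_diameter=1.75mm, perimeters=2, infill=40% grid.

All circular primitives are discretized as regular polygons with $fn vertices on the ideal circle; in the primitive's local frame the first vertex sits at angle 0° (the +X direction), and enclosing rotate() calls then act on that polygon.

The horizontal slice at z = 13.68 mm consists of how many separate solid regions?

At z = 13.68 mm: the 10.5×10.5 cube contributes its full rectangle; the cube at (9, 6) (footprint 9×8) is included at this height; the r=11 cylinder at (9, -2) gives a regular 16-gon of circumradius 11 (constant along its height); Subtracting the remaining from the first: starting from the 10.5×10.5 cube, the 9×8 cube at (9, 6) partially overlaps it — only the 6.75 mm² overlap (of its 72.00 mm²) is removed, clipping the outline; the r=11 cylinder at (9, -2) partially overlaps it — only the 75.94 mm² overlap (of its 370.44 mm²) is removed, clipping the outline — 1 connected region. The result has 1 disconnected region.

1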